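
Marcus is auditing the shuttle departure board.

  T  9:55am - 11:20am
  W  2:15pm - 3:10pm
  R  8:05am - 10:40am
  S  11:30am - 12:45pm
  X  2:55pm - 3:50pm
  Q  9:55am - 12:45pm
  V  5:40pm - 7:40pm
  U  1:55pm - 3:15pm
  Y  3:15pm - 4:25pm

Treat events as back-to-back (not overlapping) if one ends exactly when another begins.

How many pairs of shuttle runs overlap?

8

Sorted by start: R, Q, T, S, U, W, X, Y, V.
Q starts before R ends → R and Q overlap.
T starts before R ends → R and T overlap.
S starts after R ends — done with R.
T starts before Q ends → Q and T overlap.
S starts before Q ends → Q and S overlap.
U starts after Q ends — done with Q.
S starts after T ends — done with T.
U starts after S ends — done with S.
W starts before U ends → U and W overlap.
X starts before U ends → U and X overlap.
Y starts exactly when U ends (back-to-back, no overlap) — done with U.
X starts before W ends → W and X overlap.
Y starts after W ends — done with W.
Y starts before X ends → X and Y overlap.
V starts after X ends.
V starts after Y ends.
Overlapping pairs: Q & R, Q & S, Q & T, R & T, U & W, U & X, W & X, X & Y — 8 in total.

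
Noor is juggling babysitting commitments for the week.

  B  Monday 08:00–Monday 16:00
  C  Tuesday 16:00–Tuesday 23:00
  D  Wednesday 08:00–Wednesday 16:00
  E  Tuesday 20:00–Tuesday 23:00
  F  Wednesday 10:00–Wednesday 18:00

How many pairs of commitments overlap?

2

Sorted by start: B, C, E, D, F.
C starts after B ends; B is clear from here.
E starts before C ends → C and E overlap.
D starts after C ends; C is clear from here.
D starts after E ends; E is clear from here.
F starts before D ends → D and F overlap.
Overlapping pairs: C & E, D & F — 2 in total.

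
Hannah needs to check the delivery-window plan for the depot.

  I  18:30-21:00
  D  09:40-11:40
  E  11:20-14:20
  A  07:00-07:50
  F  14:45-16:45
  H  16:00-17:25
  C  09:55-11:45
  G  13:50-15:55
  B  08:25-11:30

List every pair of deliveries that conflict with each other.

Sorted by start: A, B, D, C, E, G, F, H, I.
B starts after A ends; A is clear from here.
D starts before B ends → B and D overlap.
C starts before B ends → B and C overlap.
E starts before B ends → B and E overlap.
G starts after B ends; B is clear from here.
C starts before D ends → D and C overlap.
E starts before D ends → D and E overlap.
G starts after D ends; D is clear from here.
E starts before C ends → C and E overlap.
G starts after C ends; C is clear from here.
G starts before E ends → E and G overlap.
F starts after E ends; E is clear from here.
F starts before G ends → G and F overlap.
H starts after G ends; G is clear from here.
H starts before F ends → F and H overlap.
I starts after F ends.
I starts after H ends.

B & C, B & D, B & E, C & D, C & E, D & E, E & G, F & G, F & H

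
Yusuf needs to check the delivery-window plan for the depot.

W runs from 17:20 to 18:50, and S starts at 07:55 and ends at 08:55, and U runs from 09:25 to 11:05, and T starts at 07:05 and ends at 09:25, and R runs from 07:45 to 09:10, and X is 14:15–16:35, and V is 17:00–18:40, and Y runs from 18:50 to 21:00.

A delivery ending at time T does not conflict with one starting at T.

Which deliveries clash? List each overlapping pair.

R & S, R & T, S & T, V & W

Sorted by start: T, R, S, U, X, V, W, Y.
R starts before T ends → T and R overlap.
S starts before T ends → T and S overlap.
U starts exactly when T ends (back-to-back, no overlap), so T has no further overlaps.
S starts before R ends → R and S overlap.
U starts after R ends, so R has no further overlaps.
U starts after S ends, so S has no further overlaps.
X starts after U ends, so U has no further overlaps.
V starts after X ends, so X has no further overlaps.
W starts before V ends → V and W overlap.
Y starts after V ends.
Y starts exactly when W ends (back-to-back, no overlap).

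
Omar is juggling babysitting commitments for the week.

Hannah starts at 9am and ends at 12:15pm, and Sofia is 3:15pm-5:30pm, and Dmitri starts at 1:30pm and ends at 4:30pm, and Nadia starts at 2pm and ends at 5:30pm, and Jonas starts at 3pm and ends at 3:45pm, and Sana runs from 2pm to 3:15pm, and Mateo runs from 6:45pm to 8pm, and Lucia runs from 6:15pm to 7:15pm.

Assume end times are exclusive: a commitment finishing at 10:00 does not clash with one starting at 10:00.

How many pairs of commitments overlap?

Two intervals overlap when each starts before the other ends.
Sorted by start: Hannah, Dmitri, Nadia, Sana, Jonas, Sofia, Lucia, Mateo.
Dmitri starts after Hannah ends, so Hannah has no further overlaps.
Nadia starts before Dmitri ends → Dmitri and Nadia overlap.
Sana starts before Dmitri ends → Dmitri and Sana overlap.
Jonas starts before Dmitri ends → Dmitri and Jonas overlap.
Sofia starts before Dmitri ends → Dmitri and Sofia overlap.
Lucia starts after Dmitri ends, so Dmitri has no further overlaps.
Sana starts before Nadia ends → Nadia and Sana overlap.
Jonas starts before Nadia ends → Nadia and Jonas overlap.
Sofia starts before Nadia ends → Nadia and Sofia overlap.
Lucia starts after Nadia ends, so Nadia has no further overlaps.
Jonas starts before Sana ends → Sana and Jonas overlap.
Sofia starts exactly when Sana ends (back-to-back, no overlap), so Sana has no further overlaps.
Sofia starts before Jonas ends → Jonas and Sofia overlap.
Lucia starts after Jonas ends, so Jonas has no further overlaps.
Lucia starts after Sofia ends, so Sofia has no further overlaps.
Mateo starts before Lucia ends → Lucia and Mateo overlap.
Overlapping pairs: Dmitri & Jonas, Dmitri & Nadia, Dmitri & Sana, Dmitri & Sofia, Jonas & Nadia, Jonas & Sana, Jonas & Sofia, Lucia & Mateo, Nadia & Sana, Nadia & Sofia — 10 in total.

10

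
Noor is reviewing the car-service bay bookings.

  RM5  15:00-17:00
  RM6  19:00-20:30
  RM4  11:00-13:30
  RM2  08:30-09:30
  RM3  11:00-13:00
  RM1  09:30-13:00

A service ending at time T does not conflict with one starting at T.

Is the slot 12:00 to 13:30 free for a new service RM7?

RM2: ends 09:30 at or before RM7 starts 12:00 → clear.
RM1: starts 09:30 before RM7 ends 13:30, and ends 13:00 after RM7 starts 12:00 → overlap.
RM3: starts 11:00 before RM7 ends 13:30, and ends 13:00 after RM7 starts 12:00 → overlap.
RM4: starts 11:00 before RM7 ends 13:30, and ends 13:30 after RM7 starts 12:00 → overlap.
RM5: starts 15:00 at or after RM7 ends 13:30 → clear.
RM6: starts 19:00 at or after RM7 ends 13:30 → clear.
RM7 overlaps RM1, RM3, RM4.

No — it overlaps RM1, RM3, RM4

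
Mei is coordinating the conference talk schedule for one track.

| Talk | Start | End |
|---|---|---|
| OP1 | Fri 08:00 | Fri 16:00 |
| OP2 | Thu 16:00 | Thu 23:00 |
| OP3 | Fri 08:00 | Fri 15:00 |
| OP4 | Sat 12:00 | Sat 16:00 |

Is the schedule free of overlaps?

No

Check each pair: they overlap iff neither finishes before the other starts.
Sorted by start: OP2, OP1, OP3, OP4.
OP1 starts after OP2 ends, so OP2 has no further overlaps.
OP3 starts before OP1 ends → OP1 and OP3 overlap.
That's a conflict, so the schedule is not conflict-free.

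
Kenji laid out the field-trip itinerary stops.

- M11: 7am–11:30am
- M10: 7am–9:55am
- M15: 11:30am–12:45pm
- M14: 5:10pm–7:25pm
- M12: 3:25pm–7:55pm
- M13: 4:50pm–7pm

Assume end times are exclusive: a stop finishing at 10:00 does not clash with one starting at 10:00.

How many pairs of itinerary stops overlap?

Sorted by start: M10, M11, M15, M12, M13, M14.
M11 starts before M10 ends → M10 and M11 overlap.
M15 starts after M10 ends, so M10 has no further overlaps.
M15 starts exactly when M11 ends (back-to-back, no overlap), so M11 has no further overlaps.
M12 starts after M15 ends, so M15 has no further overlaps.
M13 starts before M12 ends → M12 and M13 overlap.
M14 starts before M12 ends → M12 and M14 overlap.
M14 starts before M13 ends → M13 and M14 overlap.
Overlapping pairs: M10 & M11, M12 & M13, M12 & M14, M13 & M14 — 4 in total.

4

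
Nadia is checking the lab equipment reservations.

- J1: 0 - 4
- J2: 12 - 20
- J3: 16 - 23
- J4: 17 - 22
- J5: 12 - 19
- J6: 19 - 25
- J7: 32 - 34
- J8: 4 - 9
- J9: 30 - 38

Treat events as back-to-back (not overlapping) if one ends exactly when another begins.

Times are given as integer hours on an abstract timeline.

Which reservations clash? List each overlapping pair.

J2 & J3, J2 & J4, J2 & J5, J2 & J6, J3 & J4, J3 & J5, J3 & J6, J4 & J5, J4 & J6, J7 & J9

Two intervals overlap when each starts before the other ends.
Sorted by start: J1, J8, J2, J5, J3, J4, J6, J9, J7.
J8 starts exactly when J1 ends (back-to-back, no overlap), so J1 has no further overlaps.
J2 starts after J8 ends, so J8 has no further overlaps.
J5 starts before J2 ends → J2 and J5 overlap.
J3 starts before J2 ends → J2 and J3 overlap.
J4 starts before J2 ends → J2 and J4 overlap.
J6 starts before J2 ends → J2 and J6 overlap.
J9 starts after J2 ends, so J2 has no further overlaps.
J3 starts before J5 ends → J5 and J3 overlap.
J4 starts before J5 ends → J5 and J4 overlap.
J6 starts exactly when J5 ends (back-to-back, no overlap), so J5 has no further overlaps.
J4 starts before J3 ends → J3 and J4 overlap.
J6 starts before J3 ends → J3 and J6 overlap.
J9 starts after J3 ends, so J3 has no further overlaps.
J6 starts before J4 ends → J4 and J6 overlap.
J9 starts after J4 ends, so J4 has no further overlaps.
J9 starts after J6 ends, so J6 has no further overlaps.
J7 starts before J9 ends → J9 and J7 overlap.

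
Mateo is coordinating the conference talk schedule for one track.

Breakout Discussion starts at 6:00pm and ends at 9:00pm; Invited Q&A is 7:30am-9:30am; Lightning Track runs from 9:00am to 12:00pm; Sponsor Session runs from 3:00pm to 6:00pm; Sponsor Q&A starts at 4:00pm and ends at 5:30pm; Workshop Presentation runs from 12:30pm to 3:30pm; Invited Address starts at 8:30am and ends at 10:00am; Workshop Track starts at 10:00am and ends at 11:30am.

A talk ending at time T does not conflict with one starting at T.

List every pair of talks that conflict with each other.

Invited Address & Invited Q&A, Invited Address & Lightning Track, Invited Q&A & Lightning Track, Lightning Track & Workshop Track, Sponsor Q&A & Sponsor Session, Sponsor Session & Workshop Presentation

Sorted by start: Invited Q&A, Invited Address, Lightning Track, Workshop Track, Workshop Presentation, Sponsor Session, Sponsor Q&A, Breakout Discussion.
Invited Address starts before Invited Q&A ends → Invited Q&A and Invited Address overlap.
Lightning Track starts before Invited Q&A ends → Invited Q&A and Lightning Track overlap.
Workshop Track starts after Invited Q&A ends — done with Invited Q&A.
Lightning Track starts before Invited Address ends → Invited Address and Lightning Track overlap.
Workshop Track starts exactly when Invited Address ends (back-to-back, no overlap) — done with Invited Address.
Workshop Track starts before Lightning Track ends → Lightning Track and Workshop Track overlap.
Workshop Presentation starts after Lightning Track ends — done with Lightning Track.
Workshop Presentation starts after Workshop Track ends — done with Workshop Track.
Sponsor Session starts before Workshop Presentation ends → Workshop Presentation and Sponsor Session overlap.
Sponsor Q&A starts after Workshop Presentation ends — done with Workshop Presentation.
Sponsor Q&A starts before Sponsor Session ends → Sponsor Session and Sponsor Q&A overlap.
Breakout Discussion starts exactly when Sponsor Session ends (back-to-back, no overlap).
Breakout Discussion starts after Sponsor Q&A ends.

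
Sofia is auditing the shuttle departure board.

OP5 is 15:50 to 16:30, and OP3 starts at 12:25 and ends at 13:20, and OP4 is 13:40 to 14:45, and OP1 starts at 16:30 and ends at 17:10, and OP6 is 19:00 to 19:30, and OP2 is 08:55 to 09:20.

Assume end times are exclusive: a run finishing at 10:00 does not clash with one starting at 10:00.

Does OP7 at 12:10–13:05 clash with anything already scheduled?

OP2: ends 09:20 at or before OP7 starts 12:10 → clear.
OP3: starts 12:25 before OP7 ends 13:05, and ends 13:20 after OP7 starts 12:10 → overlap.
OP4: starts 13:40 at or after OP7 ends 13:05 → clear.
OP5: starts 15:50 at or after OP7 ends 13:05 → clear.
OP1: starts 16:30 at or after OP7 ends 13:05 → clear.
OP6: starts 19:00 at or after OP7 ends 13:05 → clear.
OP7 overlaps OP3.

Yes — it overlaps OP3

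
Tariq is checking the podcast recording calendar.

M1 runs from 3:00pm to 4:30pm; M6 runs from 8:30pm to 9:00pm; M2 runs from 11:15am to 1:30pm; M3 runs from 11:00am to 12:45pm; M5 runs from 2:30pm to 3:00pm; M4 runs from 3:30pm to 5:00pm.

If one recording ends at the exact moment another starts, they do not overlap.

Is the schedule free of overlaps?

No

Sorted by start: M3, M2, M5, M1, M4, M6.
M2 starts before M3 ends → M3 and M2 overlap.
That's a conflict, so the schedule is not conflict-free.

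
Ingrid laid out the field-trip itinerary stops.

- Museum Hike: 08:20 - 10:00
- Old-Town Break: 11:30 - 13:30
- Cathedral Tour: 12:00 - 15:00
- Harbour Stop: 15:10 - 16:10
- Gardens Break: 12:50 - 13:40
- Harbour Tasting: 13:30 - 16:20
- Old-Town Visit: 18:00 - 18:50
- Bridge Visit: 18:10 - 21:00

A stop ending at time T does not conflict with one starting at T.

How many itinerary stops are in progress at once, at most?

Walk through starts and ends in time order (an end at T is processed before a start at T):
08:20 start Museum Hike → 1
10:00 end Museum Hike → 0
11:30 start Old-Town Break → 1
12:00 start Cathedral Tour → 2
12:50 start Gardens Break → 3
13:30 end Old-Town Break → 2
13:30 start Harbour Tasting → 3
13:40 end Gardens Break → 2
15:00 end Cathedral Tour → 1
15:10 start Harbour Stop → 2
16:10 end Harbour Stop → 1
16:20 end Harbour Tasting → 0
18:00 start Old-Town Visit → 1
18:10 start Bridge Visit → 2
18:50 end Old-Town Visit → 1
21:00 end Bridge Visit → 0
Peak is 3, at 12:50 (Cathedral Tour, Gardens Break, Old-Town Break).

3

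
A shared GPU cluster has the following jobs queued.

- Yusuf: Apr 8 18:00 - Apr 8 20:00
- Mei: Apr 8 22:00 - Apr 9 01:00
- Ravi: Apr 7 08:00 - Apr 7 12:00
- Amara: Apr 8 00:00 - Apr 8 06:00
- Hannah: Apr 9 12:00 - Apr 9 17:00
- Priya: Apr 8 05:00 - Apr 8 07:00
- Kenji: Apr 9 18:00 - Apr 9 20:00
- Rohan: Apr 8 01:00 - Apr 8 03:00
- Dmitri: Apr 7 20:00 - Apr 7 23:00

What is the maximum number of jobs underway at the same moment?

2

Sweep the timeline, counting +1 at each start and −1 at each end (ends before starts at a tie):
Apr 7 08:00 start Ravi → 1
Apr 7 12:00 end Ravi → 0
Apr 7 20:00 start Dmitri → 1
Apr 7 23:00 end Dmitri → 0
Apr 8 00:00 start Amara → 1
Apr 8 01:00 start Rohan → 2
Apr 8 03:00 end Rohan → 1
Apr 8 05:00 start Priya → 2
Apr 8 06:00 end Amara → 1
Apr 8 07:00 end Priya → 0
Apr 8 18:00 start Yusuf → 1
Apr 8 20:00 end Yusuf → 0
Apr 8 22:00 start Mei → 1
Apr 9 01:00 end Mei → 0
Apr 9 12:00 start Hannah → 1
Apr 9 17:00 end Hannah → 0
Apr 9 18:00 start Kenji → 1
Apr 9 20:00 end Kenji → 0
Peak is 2, at Apr 8 01:00 (Amara, Rohan).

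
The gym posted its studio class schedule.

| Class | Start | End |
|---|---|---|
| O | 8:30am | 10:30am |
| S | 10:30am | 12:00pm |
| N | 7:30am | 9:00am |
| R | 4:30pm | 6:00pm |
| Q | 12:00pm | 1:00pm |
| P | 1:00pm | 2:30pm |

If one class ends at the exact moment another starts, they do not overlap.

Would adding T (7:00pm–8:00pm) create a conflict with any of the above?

N: ends 9:00am at or before T starts 7:00pm → clear.
O: ends 10:30am at or before T starts 7:00pm → clear.
S: ends 12:00pm at or before T starts 7:00pm → clear.
Q: ends 1:00pm at or before T starts 7:00pm → clear.
P: ends 2:30pm at or before T starts 7:00pm → clear.
R: ends 6:00pm at or before T starts 7:00pm → clear.

No — it doesn't clash with anything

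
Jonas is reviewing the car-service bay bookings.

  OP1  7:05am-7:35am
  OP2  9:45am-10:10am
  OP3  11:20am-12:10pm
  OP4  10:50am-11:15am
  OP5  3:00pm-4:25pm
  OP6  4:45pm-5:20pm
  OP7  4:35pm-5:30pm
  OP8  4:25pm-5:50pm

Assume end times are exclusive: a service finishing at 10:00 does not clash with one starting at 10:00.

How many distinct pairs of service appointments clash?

3

Sorted by start: OP1, OP2, OP4, OP3, OP5, OP8, OP7, OP6.
OP2 starts after OP1 ends, so OP1 has no further overlaps.
OP4 starts after OP2 ends, so OP2 has no further overlaps.
OP3 starts after OP4 ends, so OP4 has no further overlaps.
OP5 starts after OP3 ends, so OP3 has no further overlaps.
OP8 starts exactly when OP5 ends (back-to-back, no overlap), so OP5 has no further overlaps.
OP7 starts before OP8 ends → OP8 and OP7 overlap.
OP6 starts before OP8 ends → OP8 and OP6 overlap.
OP6 starts before OP7 ends → OP7 and OP6 overlap.
Overlapping pairs: OP6 & OP7, OP6 & OP8, OP7 & OP8 — 3 in total.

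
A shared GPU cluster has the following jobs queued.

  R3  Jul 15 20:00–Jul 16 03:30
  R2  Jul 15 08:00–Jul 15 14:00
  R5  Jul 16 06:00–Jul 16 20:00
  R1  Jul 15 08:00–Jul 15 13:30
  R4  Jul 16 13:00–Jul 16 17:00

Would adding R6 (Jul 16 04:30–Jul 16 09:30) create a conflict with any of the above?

R1: ends Jul 15 13:30 at or before R6 starts Jul 16 04:30 → clear.
R2: ends Jul 15 14:00 at or before R6 starts Jul 16 04:30 → clear.
R3: ends Jul 16 03:30 at or before R6 starts Jul 16 04:30 → clear.
R5: starts Jul 16 06:00 before R6 ends Jul 16 09:30, and ends Jul 16 20:00 after R6 starts Jul 16 04:30 → overlap.
R4: starts Jul 16 13:00 at or after R6 ends Jul 16 09:30 → clear.
R6 overlaps R5.

Yes — it overlaps R5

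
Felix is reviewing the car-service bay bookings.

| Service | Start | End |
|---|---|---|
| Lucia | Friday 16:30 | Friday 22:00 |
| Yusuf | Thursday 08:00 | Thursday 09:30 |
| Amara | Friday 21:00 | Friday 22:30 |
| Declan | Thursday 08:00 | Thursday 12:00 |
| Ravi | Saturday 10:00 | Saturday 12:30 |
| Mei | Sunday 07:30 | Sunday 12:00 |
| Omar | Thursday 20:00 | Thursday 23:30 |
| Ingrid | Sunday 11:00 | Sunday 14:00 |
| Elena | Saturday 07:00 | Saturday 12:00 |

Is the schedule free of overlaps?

Sorted by start: Yusuf, Declan, Omar, Lucia, Amara, Elena, Ravi, Mei, Ingrid.
Declan starts before Yusuf ends → Yusuf and Declan overlap.
That's a conflict, so the schedule is not conflict-free.

No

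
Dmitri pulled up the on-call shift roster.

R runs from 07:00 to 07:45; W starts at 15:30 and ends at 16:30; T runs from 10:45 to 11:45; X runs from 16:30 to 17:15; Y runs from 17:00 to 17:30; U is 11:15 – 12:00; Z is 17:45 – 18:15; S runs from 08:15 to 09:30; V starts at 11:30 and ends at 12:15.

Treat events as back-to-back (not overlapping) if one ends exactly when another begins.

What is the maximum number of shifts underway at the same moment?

Sweep the timeline, counting +1 at each start and −1 at each end (ends before starts at a tie):
07:00 start R → 1
07:45 end R → 0
08:15 start S → 1
09:30 end S → 0
10:45 start T → 1
11:15 start U → 2
11:30 start V → 3
11:45 end T → 2
12:00 end U → 1
12:15 end V → 0
15:30 start W → 1
16:30 end W → 0
16:30 start X → 1
17:00 start Y → 2
17:15 end X → 1
17:30 end Y → 0
17:45 start Z → 1
18:15 end Z → 0
Peak is 3, at 11:30 (T, U, V).

3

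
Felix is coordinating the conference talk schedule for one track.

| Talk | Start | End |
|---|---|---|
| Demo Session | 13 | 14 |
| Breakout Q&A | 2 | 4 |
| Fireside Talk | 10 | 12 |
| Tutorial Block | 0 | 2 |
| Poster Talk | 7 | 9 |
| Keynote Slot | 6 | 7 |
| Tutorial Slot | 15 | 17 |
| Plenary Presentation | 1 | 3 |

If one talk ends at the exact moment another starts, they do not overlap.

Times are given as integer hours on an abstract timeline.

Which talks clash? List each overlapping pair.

Breakout Q&A & Plenary Presentation, Plenary Presentation & Tutorial Block

Sorted by start: Tutorial Block, Plenary Presentation, Breakout Q&A, Keynote Slot, Poster Talk, Fireside Talk, Demo Session, Tutorial Slot.
Plenary Presentation starts before Tutorial Block ends → Tutorial Block and Plenary Presentation overlap.
Breakout Q&A starts exactly when Tutorial Block ends (back-to-back, no overlap) — done with Tutorial Block.
Breakout Q&A starts before Plenary Presentation ends → Plenary Presentation and Breakout Q&A overlap.
Keynote Slot starts after Plenary Presentation ends — done with Plenary Presentation.
Keynote Slot starts after Breakout Q&A ends — done with Breakout Q&A.
Poster Talk starts exactly when Keynote Slot ends (back-to-back, no overlap) — done with Keynote Slot.
Fireside Talk starts after Poster Talk ends — done with Poster Talk.
Demo Session starts after Fireside Talk ends — done with Fireside Talk.
Tutorial Slot starts after Demo Session ends.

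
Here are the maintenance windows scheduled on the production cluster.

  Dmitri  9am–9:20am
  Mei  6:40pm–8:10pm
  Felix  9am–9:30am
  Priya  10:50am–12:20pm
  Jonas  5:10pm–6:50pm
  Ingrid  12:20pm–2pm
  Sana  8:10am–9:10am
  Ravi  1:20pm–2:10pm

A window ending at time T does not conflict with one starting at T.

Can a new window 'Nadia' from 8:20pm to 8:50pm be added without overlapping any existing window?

Sana: ends 9:10am at or before Nadia starts 8:20pm → clear.
Dmitri: ends 9:20am at or before Nadia starts 8:20pm → clear.
Felix: ends 9:30am at or before Nadia starts 8:20pm → clear.
Priya: ends 12:20pm at or before Nadia starts 8:20pm → clear.
Ingrid: ends 2pm at or before Nadia starts 8:20pm → clear.
Ravi: ends 2:10pm at or before Nadia starts 8:20pm → clear.
Jonas: ends 6:50pm at or before Nadia starts 8:20pm → clear.
Mei: ends 8:10pm at or before Nadia starts 8:20pm → clear.

Yes — the slot is free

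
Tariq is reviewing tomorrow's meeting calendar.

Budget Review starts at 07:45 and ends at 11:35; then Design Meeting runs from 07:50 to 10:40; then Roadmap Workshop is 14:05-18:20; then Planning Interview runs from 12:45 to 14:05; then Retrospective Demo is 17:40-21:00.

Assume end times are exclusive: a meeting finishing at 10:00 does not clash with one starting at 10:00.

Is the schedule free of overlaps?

Check each pair: they overlap iff neither finishes before the other starts.
Sorted by start: Budget Review, Design Meeting, Planning Interview, Roadmap Workshop, Retrospective Demo.
Design Meeting starts before Budget Review ends → Budget Review and Design Meeting overlap.
That's a conflict, so the schedule is not conflict-free.

No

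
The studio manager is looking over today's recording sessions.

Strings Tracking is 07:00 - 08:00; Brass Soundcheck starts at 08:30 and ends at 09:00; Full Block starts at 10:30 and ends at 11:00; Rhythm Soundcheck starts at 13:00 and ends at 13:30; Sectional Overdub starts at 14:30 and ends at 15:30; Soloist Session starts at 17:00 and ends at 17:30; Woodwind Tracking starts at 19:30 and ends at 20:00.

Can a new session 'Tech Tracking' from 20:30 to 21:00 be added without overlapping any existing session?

Yes — the slot is free

Strings Tracking: ends 08:00 at or before Tech Tracking starts 20:30 → clear.
Brass Soundcheck: ends 09:00 at or before Tech Tracking starts 20:30 → clear.
Full Block: ends 11:00 at or before Tech Tracking starts 20:30 → clear.
Rhythm Soundcheck: ends 13:30 at or before Tech Tracking starts 20:30 → clear.
Sectional Overdub: ends 15:30 at or before Tech Tracking starts 20:30 → clear.
Soloist Session: ends 17:30 at or before Tech Tracking starts 20:30 → clear.
Woodwind Tracking: ends 20:00 at or before Tech Tracking starts 20:30 → clear.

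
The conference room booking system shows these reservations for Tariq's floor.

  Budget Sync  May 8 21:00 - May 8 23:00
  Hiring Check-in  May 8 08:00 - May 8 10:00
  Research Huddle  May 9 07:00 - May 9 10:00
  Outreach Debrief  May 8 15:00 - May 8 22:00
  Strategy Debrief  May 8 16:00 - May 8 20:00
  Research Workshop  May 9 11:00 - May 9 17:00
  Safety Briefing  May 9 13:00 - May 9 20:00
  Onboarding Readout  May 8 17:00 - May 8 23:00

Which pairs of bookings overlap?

Budget Sync & Onboarding Readout, Budget Sync & Outreach Debrief, Onboarding Readout & Outreach Debrief, Onboarding Readout & Strategy Debrief, Outreach Debrief & Strategy Debrief, Research Workshop & Safety Briefing

Sorted by start: Hiring Check-in, Outreach Debrief, Strategy Debrief, Onboarding Readout, Budget Sync, Research Huddle, Research Workshop, Safety Briefing.
Outreach Debrief starts after Hiring Check-in ends, so nothing later overlaps Hiring Check-in either.
Strategy Debrief starts before Outreach Debrief ends → Outreach Debrief and Strategy Debrief overlap.
Onboarding Readout starts before Outreach Debrief ends → Outreach Debrief and Onboarding Readout overlap.
Budget Sync starts before Outreach Debrief ends → Outreach Debrief and Budget Sync overlap.
Research Huddle starts after Outreach Debrief ends, so nothing later overlaps Outreach Debrief either.
Onboarding Readout starts before Strategy Debrief ends → Strategy Debrief and Onboarding Readout overlap.
Budget Sync starts after Strategy Debrief ends, so nothing later overlaps Strategy Debrief either.
Budget Sync starts before Onboarding Readout ends → Onboarding Readout and Budget Sync overlap.
Research Huddle starts after Onboarding Readout ends, so nothing later overlaps Onboarding Readout either.
Research Huddle starts after Budget Sync ends, so nothing later overlaps Budget Sync either.
Research Workshop starts after Research Huddle ends, so nothing later overlaps Research Huddle either.
Safety Briefing starts before Research Workshop ends → Research Workshop and Safety Briefing overlap.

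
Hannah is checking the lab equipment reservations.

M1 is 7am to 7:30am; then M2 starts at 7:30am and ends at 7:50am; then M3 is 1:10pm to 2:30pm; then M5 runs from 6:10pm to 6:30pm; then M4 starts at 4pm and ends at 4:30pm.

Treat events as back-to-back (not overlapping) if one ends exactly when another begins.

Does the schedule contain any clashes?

No

Sorted by start: M1, M2, M3, M4, M5.
M2 starts exactly when M1 ends (back-to-back, no overlap), so nothing later overlaps M1 either.
M3 starts after M2 ends, so nothing later overlaps M2 either.
M4 starts after M3 ends, so nothing later overlaps M3 either.
M5 starts after M4 ends.
Every pair is clear; the schedule has no overlaps.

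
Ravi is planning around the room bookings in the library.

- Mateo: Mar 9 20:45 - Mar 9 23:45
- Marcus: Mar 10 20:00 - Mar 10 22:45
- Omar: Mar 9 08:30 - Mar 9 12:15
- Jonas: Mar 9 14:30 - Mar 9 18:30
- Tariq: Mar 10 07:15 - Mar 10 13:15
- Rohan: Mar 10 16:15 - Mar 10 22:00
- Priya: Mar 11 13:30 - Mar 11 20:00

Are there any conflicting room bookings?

Sorted by start: Omar, Jonas, Mateo, Tariq, Rohan, Marcus, Priya.
Jonas starts after Omar ends; Omar is clear from here.
Mateo starts after Jonas ends; Jonas is clear from here.
Tariq starts after Mateo ends; Mateo is clear from here.
Rohan starts after Tariq ends; Tariq is clear from here.
Marcus starts before Rohan ends → Rohan and Marcus overlap.
That's a conflict, so the schedule is not conflict-free.

Yes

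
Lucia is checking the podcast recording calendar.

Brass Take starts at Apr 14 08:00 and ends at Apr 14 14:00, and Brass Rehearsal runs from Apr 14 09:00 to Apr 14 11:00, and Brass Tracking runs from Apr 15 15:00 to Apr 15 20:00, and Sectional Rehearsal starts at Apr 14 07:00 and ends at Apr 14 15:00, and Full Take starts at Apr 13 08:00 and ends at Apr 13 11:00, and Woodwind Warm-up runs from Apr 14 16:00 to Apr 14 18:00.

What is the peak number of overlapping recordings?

3

Walk through starts and ends in time order (an end at T is processed before a start at T):
Apr 13 08:00 start Full Take → 1
Apr 13 11:00 end Full Take → 0
Apr 14 07:00 start Sectional Rehearsal → 1
Apr 14 08:00 start Brass Take → 2
Apr 14 09:00 start Brass Rehearsal → 3
Apr 14 11:00 end Brass Rehearsal → 2
Apr 14 14:00 end Brass Take → 1
Apr 14 15:00 end Sectional Rehearsal → 0
Apr 14 16:00 start Woodwind Warm-up → 1
Apr 14 18:00 end Woodwind Warm-up → 0
Apr 15 15:00 start Brass Tracking → 1
Apr 15 20:00 end Brass Tracking → 0
Peak is 3, at Apr 14 09:00 (Brass Rehearsal, Brass Take, Sectional Rehearsal).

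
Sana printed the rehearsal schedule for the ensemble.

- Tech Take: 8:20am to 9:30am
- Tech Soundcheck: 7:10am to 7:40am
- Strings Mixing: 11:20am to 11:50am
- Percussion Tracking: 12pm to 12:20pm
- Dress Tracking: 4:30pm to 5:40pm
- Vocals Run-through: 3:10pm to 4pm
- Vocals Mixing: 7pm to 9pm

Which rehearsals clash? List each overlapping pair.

no overlapping pairs

Sorted by start: Tech Soundcheck, Tech Take, Strings Mixing, Percussion Tracking, Vocals Run-through, Dress Tracking, Vocals Mixing.
Tech Take starts after Tech Soundcheck ends, so Tech Soundcheck has no further overlaps.
Strings Mixing starts after Tech Take ends, so Tech Take has no further overlaps.
Percussion Tracking starts after Strings Mixing ends, so Strings Mixing has no further overlaps.
Vocals Run-through starts after Percussion Tracking ends, so Percussion Tracking has no further overlaps.
Dress Tracking starts after Vocals Run-through ends, so Vocals Run-through has no further overlaps.
Vocals Mixing starts after Dress Tracking ends.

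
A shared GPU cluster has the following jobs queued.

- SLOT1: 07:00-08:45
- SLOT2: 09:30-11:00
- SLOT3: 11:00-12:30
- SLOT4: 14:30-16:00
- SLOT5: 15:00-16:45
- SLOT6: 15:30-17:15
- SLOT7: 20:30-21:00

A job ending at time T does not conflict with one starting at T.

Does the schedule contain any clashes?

Sorted by start: SLOT1, SLOT2, SLOT3, SLOT4, SLOT5, SLOT6, SLOT7.
SLOT2 starts after SLOT1 ends; SLOT1 is clear from here.
SLOT3 starts exactly when SLOT2 ends (back-to-back, no overlap); SLOT2 is clear from here.
SLOT4 starts after SLOT3 ends; SLOT3 is clear from here.
SLOT5 starts before SLOT4 ends → SLOT4 and SLOT5 overlap.
That's a conflict, so the schedule is not conflict-free.

Yes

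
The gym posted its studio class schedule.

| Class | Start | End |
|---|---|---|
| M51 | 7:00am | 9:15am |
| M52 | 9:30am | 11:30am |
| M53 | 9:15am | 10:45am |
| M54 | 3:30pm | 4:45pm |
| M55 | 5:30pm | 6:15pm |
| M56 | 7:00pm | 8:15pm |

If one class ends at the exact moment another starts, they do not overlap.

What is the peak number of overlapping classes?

2

Walk through starts and ends in time order (an end at T is processed before a start at T):
7:00am start M51 → 1
9:15am end M51 → 0
9:15am start M53 → 1
9:30am start M52 → 2
10:45am end M53 → 1
11:30am end M52 → 0
3:30pm start M54 → 1
4:45pm end M54 → 0
5:30pm start M55 → 1
6:15pm end M55 → 0
7:00pm start M56 → 1
8:15pm end M56 → 0
Peak is 2, at 9:30am (M52, M53).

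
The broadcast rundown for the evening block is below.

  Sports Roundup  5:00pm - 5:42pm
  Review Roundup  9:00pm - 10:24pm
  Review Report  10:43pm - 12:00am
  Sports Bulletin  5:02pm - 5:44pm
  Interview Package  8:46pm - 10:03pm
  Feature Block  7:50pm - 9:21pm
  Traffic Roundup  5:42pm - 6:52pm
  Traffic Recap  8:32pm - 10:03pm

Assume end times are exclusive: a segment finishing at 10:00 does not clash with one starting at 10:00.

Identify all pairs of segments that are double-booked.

Sorted by start: Sports Roundup, Sports Bulletin, Traffic Roundup, Feature Block, Traffic Recap, Interview Package, Review Roundup, Review Report.
Sports Bulletin starts before Sports Roundup ends → Sports Roundup and Sports Bulletin overlap.
Traffic Roundup starts exactly when Sports Roundup ends (back-to-back, no overlap); Sports Roundup is clear from here.
Traffic Roundup starts before Sports Bulletin ends → Sports Bulletin and Traffic Roundup overlap.
Feature Block starts after Sports Bulletin ends; Sports Bulletin is clear from here.
Feature Block starts after Traffic Roundup ends; Traffic Roundup is clear from here.
Traffic Recap starts before Feature Block ends → Feature Block and Traffic Recap overlap.
Interview Package starts before Feature Block ends → Feature Block and Interview Package overlap.
Review Roundup starts before Feature Block ends → Feature Block and Review Roundup overlap.
Review Report starts after Feature Block ends.
Interview Package starts before Traffic Recap ends → Traffic Recap and Interview Package overlap.
Review Roundup starts before Traffic Recap ends → Traffic Recap and Review Roundup overlap.
Review Report starts after Traffic Recap ends.
Review Roundup starts before Interview Package ends → Interview Package and Review Roundup overlap.
Review Report starts after Interview Package ends.
Review Report starts after Review Roundup ends.

Feature Block & Interview Package, Feature Block & Review Roundup, Feature Block & Traffic Recap, Interview Package & Review Roundup, Interview Package & Traffic Recap, Review Roundup & Traffic Recap, Sports Bulletin & Sports Roundup, Sports Bulletin & Traffic Roundup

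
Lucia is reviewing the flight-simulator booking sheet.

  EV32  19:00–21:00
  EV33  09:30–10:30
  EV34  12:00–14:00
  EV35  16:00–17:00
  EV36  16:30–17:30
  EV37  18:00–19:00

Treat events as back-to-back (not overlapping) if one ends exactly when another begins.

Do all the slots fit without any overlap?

Sorted by start: EV33, EV34, EV35, EV36, EV37, EV32.
EV34 starts after EV33 ends — done with EV33.
EV35 starts after EV34 ends — done with EV34.
EV36 starts before EV35 ends → EV35 and EV36 overlap.
That's a conflict, so the schedule is not conflict-free.

No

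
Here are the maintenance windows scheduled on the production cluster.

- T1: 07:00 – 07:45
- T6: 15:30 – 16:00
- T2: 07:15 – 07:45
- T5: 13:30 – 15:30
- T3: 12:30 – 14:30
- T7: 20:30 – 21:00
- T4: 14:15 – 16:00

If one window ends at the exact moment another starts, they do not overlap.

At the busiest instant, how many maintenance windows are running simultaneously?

3

Sweep the timeline, counting +1 at each start and −1 at each end (ends before starts at a tie):
07:00 start T1 → 1
07:15 start T2 → 2
07:45 end T1 → 1
07:45 end T2 → 0
12:30 start T3 → 1
13:30 start T5 → 2
14:15 start T4 → 3
14:30 end T3 → 2
15:30 end T5 → 1
15:30 start T6 → 2
16:00 end T4 → 1
16:00 end T6 → 0
20:30 start T7 → 1
21:00 end T7 → 0
Peak is 3, at 14:15 (T3, T4, T5).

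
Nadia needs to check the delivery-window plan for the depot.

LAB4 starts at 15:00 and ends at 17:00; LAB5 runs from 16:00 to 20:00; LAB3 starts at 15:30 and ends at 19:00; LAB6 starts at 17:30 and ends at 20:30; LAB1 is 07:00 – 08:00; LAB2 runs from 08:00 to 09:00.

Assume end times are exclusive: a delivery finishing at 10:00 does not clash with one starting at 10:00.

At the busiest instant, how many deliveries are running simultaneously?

Sort all start/end points and keep a running count:
07:00 start LAB1 → 1
08:00 end LAB1 → 0
08:00 start LAB2 → 1
09:00 end LAB2 → 0
15:00 start LAB4 → 1
15:30 start LAB3 → 2
16:00 start LAB5 → 3
17:00 end LAB4 → 2
17:30 start LAB6 → 3
19:00 end LAB3 → 2
20:00 end LAB5 → 1
20:30 end LAB6 → 0
Peak is 3, at 16:00 (LAB3, LAB4, LAB5).

3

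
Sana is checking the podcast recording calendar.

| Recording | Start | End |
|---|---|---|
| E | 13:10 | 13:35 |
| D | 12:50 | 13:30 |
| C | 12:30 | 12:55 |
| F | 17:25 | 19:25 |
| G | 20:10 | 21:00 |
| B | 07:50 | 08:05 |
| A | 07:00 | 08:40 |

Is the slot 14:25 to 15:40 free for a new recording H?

Yes — the slot is free

A: ends 08:40 at or before H starts 14:25 → clear.
B: ends 08:05 at or before H starts 14:25 → clear.
C: ends 12:55 at or before H starts 14:25 → clear.
D: ends 13:30 at or before H starts 14:25 → clear.
E: ends 13:35 at or before H starts 14:25 → clear.
F: starts 17:25 at or after H ends 15:40 → clear.
G: starts 20:10 at or after H ends 15:40 → clear.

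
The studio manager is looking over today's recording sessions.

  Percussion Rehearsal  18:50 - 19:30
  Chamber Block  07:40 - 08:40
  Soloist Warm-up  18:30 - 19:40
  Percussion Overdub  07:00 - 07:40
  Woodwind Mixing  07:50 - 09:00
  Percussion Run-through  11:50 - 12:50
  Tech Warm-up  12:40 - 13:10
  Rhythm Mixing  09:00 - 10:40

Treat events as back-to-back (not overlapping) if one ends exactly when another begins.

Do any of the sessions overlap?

Sorted by start: Percussion Overdub, Chamber Block, Woodwind Mixing, Rhythm Mixing, Percussion Run-through, Tech Warm-up, Soloist Warm-up, Percussion Rehearsal.
Chamber Block starts exactly when Percussion Overdub ends (back-to-back, no overlap) — done with Percussion Overdub.
Woodwind Mixing starts before Chamber Block ends → Chamber Block and Woodwind Mixing overlap.
That's a conflict, so the schedule is not conflict-free.

Yes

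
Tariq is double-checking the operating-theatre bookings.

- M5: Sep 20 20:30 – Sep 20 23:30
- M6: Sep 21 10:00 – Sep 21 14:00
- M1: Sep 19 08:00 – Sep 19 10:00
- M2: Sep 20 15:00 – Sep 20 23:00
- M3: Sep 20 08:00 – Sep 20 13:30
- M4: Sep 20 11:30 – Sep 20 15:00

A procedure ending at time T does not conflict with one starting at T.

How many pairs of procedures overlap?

Sorted by start: M1, M3, M4, M2, M5, M6.
M3 starts after M1 ends — done with M1.
M4 starts before M3 ends → M3 and M4 overlap.
M2 starts after M3 ends — done with M3.
M2 starts exactly when M4 ends (back-to-back, no overlap) — done with M4.
M5 starts before M2 ends → M2 and M5 overlap.
M6 starts after M2 ends.
M6 starts after M5 ends.
Overlapping pairs: M2 & M5, M3 & M4 — 2 in total.

2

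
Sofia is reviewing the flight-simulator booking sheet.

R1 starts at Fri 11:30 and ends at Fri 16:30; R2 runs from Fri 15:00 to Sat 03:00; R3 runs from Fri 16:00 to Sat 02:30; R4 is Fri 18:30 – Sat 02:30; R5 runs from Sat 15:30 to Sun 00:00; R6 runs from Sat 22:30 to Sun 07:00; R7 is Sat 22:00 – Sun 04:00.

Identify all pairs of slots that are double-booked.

R1 & R2, R1 & R3, R2 & R3, R2 & R4, R3 & R4, R5 & R6, R5 & R7, R6 & R7

Sorted by start: R1, R2, R3, R4, R5, R7, R6.
R2 starts before R1 ends → R1 and R2 overlap.
R3 starts before R1 ends → R1 and R3 overlap.
R4 starts after R1 ends — done with R1.
R3 starts before R2 ends → R2 and R3 overlap.
R4 starts before R2 ends → R2 and R4 overlap.
R5 starts after R2 ends — done with R2.
R4 starts before R3 ends → R3 and R4 overlap.
R5 starts after R3 ends — done with R3.
R5 starts after R4 ends — done with R4.
R7 starts before R5 ends → R5 and R7 overlap.
R6 starts before R5 ends → R5 and R6 overlap.
R6 starts before R7 ends → R7 and R6 overlap.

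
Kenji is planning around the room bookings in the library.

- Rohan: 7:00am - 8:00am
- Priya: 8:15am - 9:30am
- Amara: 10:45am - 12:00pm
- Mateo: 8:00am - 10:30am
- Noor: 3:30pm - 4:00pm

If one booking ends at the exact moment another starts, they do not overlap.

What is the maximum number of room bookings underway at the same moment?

Walk through starts and ends in time order (an end at T is processed before a start at T):
7:00am start Rohan → 1
8:00am end Rohan → 0
8:00am start Mateo → 1
8:15am start Priya → 2
9:30am end Priya → 1
10:30am end Mateo → 0
10:45am start Amara → 1
12:00pm end Amara → 0
3:30pm start Noor → 1
4:00pm end Noor → 0
Peak is 2, at 8:15am (Mateo, Priya).

2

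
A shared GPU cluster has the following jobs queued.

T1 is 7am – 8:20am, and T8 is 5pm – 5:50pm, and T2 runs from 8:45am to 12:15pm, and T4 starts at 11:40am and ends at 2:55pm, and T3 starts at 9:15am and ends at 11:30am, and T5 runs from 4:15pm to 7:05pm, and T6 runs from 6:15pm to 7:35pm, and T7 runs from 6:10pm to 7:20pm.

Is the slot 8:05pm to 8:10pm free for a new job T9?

Yes — the slot is free

T1: ends 8:20am at or before T9 starts 8:05pm → clear.
T2: ends 12:15pm at or before T9 starts 8:05pm → clear.
T3: ends 11:30am at or before T9 starts 8:05pm → clear.
T4: ends 2:55pm at or before T9 starts 8:05pm → clear.
T5: ends 7:05pm at or before T9 starts 8:05pm → clear.
T8: ends 5:50pm at or before T9 starts 8:05pm → clear.
T7: ends 7:20pm at or before T9 starts 8:05pm → clear.
T6: ends 7:35pm at or before T9 starts 8:05pm → clear.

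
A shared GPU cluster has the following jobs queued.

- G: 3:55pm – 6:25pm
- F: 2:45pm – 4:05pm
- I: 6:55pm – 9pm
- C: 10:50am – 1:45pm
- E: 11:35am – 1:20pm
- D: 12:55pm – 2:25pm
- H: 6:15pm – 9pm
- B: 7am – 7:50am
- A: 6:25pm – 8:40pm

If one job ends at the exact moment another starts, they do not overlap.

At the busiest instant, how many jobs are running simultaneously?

3

Sort all start/end points and keep a running count:
7am start B → 1
7:50am end B → 0
10:50am start C → 1
11:35am start E → 2
12:55pm start D → 3
1:20pm end E → 2
1:45pm end C → 1
2:25pm end D → 0
2:45pm start F → 1
3:55pm start G → 2
4:05pm end F → 1
6:15pm start H → 2
6:25pm end G → 1
6:25pm start A → 2
6:55pm start I → 3
8:40pm end A → 2
9pm end H → 1
9pm end I → 0
Peak is 3, at 12:55pm (C, D, E).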